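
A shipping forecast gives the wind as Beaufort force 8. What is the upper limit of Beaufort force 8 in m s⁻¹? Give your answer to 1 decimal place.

Beaufort 8 (gale) spans 17.2–20.7 m/s.

20.7 m/s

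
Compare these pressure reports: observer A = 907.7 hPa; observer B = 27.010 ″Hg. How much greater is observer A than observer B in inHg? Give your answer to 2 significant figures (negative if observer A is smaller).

observer A: 907.7 hPa = 26.8044 inHg.
Difference: 26.8044 − 27.0100 = -0.21 inHg.

-0.21 inHg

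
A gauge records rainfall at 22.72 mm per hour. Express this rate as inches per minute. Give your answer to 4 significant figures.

22.72 mm/hour × 0.0393701 in/mm × 0.0166667 hour/minute = 0.01491 in/minute.

0.01491 in/minute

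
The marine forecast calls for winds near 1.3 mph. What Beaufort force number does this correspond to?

1.3 mph = 0.6 m/s, which is Beaufort 1 (light air, 0.3–1.5 m/s).

Beaufort force 1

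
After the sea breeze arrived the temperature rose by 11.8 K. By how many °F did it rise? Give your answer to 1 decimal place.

A change of 1 °C equals a change of 1.8 °F: Δ°F = 11.8 × 1.8 = 21.2 °F.

21.2 °F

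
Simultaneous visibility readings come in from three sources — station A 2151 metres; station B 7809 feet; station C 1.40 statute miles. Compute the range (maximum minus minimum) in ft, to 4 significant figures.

station A: 2151 m = 7057.087 ft.
station C: 1.40 SM = 7392.000 ft.
Spread: 7809.000 − 7057.087 = 751.9 ft.

751.9 ft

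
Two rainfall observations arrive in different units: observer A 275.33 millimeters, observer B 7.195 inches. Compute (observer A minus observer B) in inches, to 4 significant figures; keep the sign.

observer A: 275.33 mm = 10.83976 in.
Difference: 10.83976 − 7.19500 = 3.645 in.

3.645 in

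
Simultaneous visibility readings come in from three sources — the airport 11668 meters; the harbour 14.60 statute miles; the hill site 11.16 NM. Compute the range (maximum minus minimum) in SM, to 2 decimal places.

7.35 SM

the airport: 11668 m = 7.2502 SM.
the hill site: 11.16 nmi = 12.8427 SM.
Spread: 14.6000 − 7.2502 = 7.35 SM.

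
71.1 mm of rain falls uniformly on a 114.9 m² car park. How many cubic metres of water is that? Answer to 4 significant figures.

1 mm over 1 m² is 1 L, so volume = 71.1 × 114.9 = 8169.39 L = 8.169 m³.

8.169 cubic metres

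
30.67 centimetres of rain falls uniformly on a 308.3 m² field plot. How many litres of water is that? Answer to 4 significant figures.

Depth: 30.67 cm × 10 = 306.7 mm.
1 mm over 1 m² is 1 L, so volume = 306.7 × 308.3 = 94555.61 L ≈ 94560 L.

94560 litres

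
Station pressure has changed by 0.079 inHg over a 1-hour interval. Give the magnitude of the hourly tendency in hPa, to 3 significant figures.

0.079 inHg / 1 h × 33.8639 hPa/inHg = 2.68 hPa/h.

2.68 hPa per hour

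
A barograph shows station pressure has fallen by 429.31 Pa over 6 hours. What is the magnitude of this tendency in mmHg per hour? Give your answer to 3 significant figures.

429.31 Pa / 6 h × 0.00750062 mmHg/Pa = 0.537 mmHg/h.

0.537 mmHg per hour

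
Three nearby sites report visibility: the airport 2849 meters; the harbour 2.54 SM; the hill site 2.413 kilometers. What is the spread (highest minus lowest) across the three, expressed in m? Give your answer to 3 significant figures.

1670 m

the harbour: 2.54 SM = 4087.73 m.
the hill site: 2.413 km = 2413.00 m.
Spread: 4087.73 − 2413.00 = 1670 m.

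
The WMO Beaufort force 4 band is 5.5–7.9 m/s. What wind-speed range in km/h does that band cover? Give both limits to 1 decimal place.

5.5–7.9 m/s × 3.6 = 19.8–28.4 km/h.

19.8 to 28.4 km/h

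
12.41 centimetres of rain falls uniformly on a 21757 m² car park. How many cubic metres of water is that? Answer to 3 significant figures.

Depth: 12.41 cm × 10 = 124.1 mm.
1 mm over 1 m² is 1 L, so volume = 124.1 × 21757 = 2700043.7 L = 2700 m³.

2700 cubic metres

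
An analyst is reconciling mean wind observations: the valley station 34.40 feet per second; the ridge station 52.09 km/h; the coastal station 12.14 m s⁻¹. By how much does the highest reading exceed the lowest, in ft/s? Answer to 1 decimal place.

13.1 ft/s

the ridge station: 52.09 km/h = 47.472 ft/s.
the coastal station: 12.14 m/s = 39.829 ft/s.
Spread: 47.472 − 34.400 = 13.1 ft/s.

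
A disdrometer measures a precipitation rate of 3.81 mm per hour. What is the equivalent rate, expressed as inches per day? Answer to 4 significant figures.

3.600 in/day

3.81 mm/hour × 0.0393701 in/mm × 24 hour/day = 3.600 in/day.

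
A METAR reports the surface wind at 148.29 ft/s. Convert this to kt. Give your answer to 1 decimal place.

87.9 kt

1 ft/s = 0.592484 kt, so 148.29 × 0.592484 = 87.9 kt.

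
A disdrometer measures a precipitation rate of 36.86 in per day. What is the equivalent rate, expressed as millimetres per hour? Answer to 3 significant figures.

36.86 in/day × 25.4 mm/in × 0.0416667 day/hour = 39.0 mm/hour.

39.0 mm/hour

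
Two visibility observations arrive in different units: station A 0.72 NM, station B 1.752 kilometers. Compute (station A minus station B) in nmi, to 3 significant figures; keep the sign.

-0.226 nmi

station B: 1.752 km = 0.94600 nmi.
Difference: 0.72000 − 0.94600 = -0.226 nmi.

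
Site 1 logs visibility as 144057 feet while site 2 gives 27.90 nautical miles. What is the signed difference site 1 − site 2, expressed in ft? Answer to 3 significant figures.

-25500 ft

site 2: 27.90 nmi = 169523.62 ft.
Difference: 144057.00 − 169523.62 = -25500 ft.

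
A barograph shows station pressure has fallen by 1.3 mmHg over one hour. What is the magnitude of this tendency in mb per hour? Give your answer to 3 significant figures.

1.3 mmHg / 1 h × 1.33322 mb/mmHg = 1.73 mb/h.

1.73 mb per hour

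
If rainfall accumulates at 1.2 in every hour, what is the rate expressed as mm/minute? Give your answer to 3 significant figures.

0.508 mm/minute

1.2 in/hour × 25.4 mm/in × 0.0166667 hour/minute = 0.508 mm/minute.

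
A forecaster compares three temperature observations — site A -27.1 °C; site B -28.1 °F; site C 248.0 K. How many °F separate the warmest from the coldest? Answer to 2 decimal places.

14.83 °F

site B: -28.1 °F = -33.389 °C.
site C: 248.0 K = -25.150 °C.
Spread: (-25.150) − (-33.389) = 8.239 °C = 14.83 °F.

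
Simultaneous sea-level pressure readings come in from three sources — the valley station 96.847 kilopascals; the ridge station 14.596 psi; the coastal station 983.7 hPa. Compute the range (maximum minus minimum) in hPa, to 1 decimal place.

37.9 hPa

the valley station: 96.847 kPa = 968.470 hPa.
the ridge station: 14.596 psi = 1006.359 hPa.
Spread: 1006.359 − 968.470 = 37.9 hPa.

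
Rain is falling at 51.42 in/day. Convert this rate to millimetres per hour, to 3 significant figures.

51.42 in/day × 25.4 mm/in × 0.0416667 day/hour = 54.4 mm/hour.

54.4 mm/hour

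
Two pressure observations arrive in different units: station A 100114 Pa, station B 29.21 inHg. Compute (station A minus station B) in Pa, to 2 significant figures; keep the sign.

1200 Pa

station B: 29.21 inHg = 98916.42 Pa.
Difference: 100114.00 − 98916.42 = 1200 Pa.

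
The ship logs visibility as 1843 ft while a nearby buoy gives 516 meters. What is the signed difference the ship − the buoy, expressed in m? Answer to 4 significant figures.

the ship: 1843 ft = 561.7464 m.
Difference: 561.7464 − 516.0000 = 45.75 m.

45.75 m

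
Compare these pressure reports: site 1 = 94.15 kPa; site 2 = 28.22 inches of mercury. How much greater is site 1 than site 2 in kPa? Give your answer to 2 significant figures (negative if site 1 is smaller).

-1.4 kPa

site 2: 28.22 inHg = 95.564 kPa.
Difference: 94.150 − 95.564 = -1.4 kPa.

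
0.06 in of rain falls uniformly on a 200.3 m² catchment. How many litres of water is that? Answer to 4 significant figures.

305.3 litres

Depth: 0.06 in × 25.4 = 1.524 mm.
1 mm over 1 m² is 1 L, so volume = 1.524 × 200.3 = 305.2572 L ≈ 305.3 L.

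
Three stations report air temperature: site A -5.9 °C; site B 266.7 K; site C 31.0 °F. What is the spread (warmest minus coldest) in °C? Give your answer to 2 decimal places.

site B: 266.7 K = -6.450 °C.
site C: 31.0 °F = -0.556 °C.
Spread: (-0.556) − (-6.450) = 5.894 °C.

5.89 °C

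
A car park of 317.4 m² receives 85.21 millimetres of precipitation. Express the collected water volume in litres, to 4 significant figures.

1 mm over 1 m² is 1 L, so volume = 85.21 × 317.4 = 27045.654 L ≈ 27050 L.

27050 litres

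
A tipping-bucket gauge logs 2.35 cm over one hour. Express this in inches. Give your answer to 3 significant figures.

0.925 in

1 cm = 0.393701 in, so 2.35 × 0.393701 = 0.925 in.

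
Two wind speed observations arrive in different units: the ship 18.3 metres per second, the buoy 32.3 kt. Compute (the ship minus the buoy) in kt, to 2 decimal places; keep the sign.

3.27 kt

the ship: 18.3 m/s = 35.5724 kt.
Difference: 35.5724 − 32.3000 = 3.27 kt.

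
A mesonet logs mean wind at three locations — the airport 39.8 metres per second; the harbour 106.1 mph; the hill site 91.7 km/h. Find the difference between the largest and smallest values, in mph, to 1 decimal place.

the airport: 39.8 m/s = 89.030 mph.
the hill site: 91.7 km/h = 56.980 mph.
Spread: 106.100 − 56.980 = 49.1 mph.

49.1 mph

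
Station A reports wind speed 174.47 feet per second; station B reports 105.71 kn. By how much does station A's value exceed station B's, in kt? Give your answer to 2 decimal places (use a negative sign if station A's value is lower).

-2.34 kt

station A: 174.47 ft/s = 103.3706 kt.
Difference: 103.3706 − 105.7100 = -2.34 kt.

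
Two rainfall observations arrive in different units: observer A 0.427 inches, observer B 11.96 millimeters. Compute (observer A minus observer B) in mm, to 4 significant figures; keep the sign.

-1.114 mm

observer A: 0.427 in = 10.84580 mm.
Difference: 10.84580 − 11.96000 = -1.114 mm.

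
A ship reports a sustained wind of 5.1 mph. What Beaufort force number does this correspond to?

Beaufort force 2

5.1 mph = 2.3 m/s, which is Beaufort 2 (light breeze, 1.6–3.3 m/s).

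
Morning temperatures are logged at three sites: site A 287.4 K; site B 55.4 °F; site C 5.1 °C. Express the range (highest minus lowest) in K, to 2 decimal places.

site A: 287.4 K = 14.250 °C.
site B: 55.4 °F = 13.000 °C.
Spread: 14.250 − 5.100 = 9.150 °C.

9.15 K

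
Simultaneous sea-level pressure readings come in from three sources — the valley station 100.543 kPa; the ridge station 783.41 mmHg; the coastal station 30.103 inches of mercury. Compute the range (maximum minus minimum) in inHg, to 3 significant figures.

1.15 inHg

the valley station: 100.543 kPa = 29.6903 inHg.
the ridge station: 783.41 mmHg = 30.8429 inHg.
Spread: 30.8429 − 29.6903 = 1.15 inHg.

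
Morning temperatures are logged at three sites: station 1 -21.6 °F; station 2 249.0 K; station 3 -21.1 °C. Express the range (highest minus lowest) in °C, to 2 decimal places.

station 1: -21.6 °F = -29.778 °C.
station 2: 249.0 K = -24.150 °C.
Spread: (-21.100) − (-29.778) = 8.678 °C.

8.68 °C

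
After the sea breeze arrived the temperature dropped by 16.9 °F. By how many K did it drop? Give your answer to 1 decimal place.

Converting a difference, only the 9/5 scale factor applies: ΔK = 16.9 × 0.5556 = 9.4 K.

9.4 K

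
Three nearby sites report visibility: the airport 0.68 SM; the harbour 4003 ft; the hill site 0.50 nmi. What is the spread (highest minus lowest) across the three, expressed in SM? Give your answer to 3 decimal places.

0.183 SM

the harbour: 4003 ft = 0.75814 SM.
the hill site: 0.50 nmi = 0.57539 SM.
Spread: 0.75814 − 0.57539 = 0.183 SM.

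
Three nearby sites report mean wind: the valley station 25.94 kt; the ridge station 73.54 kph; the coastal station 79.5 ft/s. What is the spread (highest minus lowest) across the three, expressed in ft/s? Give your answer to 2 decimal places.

35.72 ft/s

the valley station: 25.94 kt = 43.7818 ft/s.
the ridge station: 73.54 km/h = 67.0203 ft/s.
Spread: 79.5000 − 43.7818 = 35.72 ft/s.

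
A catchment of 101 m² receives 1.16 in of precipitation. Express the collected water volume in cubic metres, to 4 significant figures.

Depth: 1.16 in × 25.4 = 29.464 mm.
1 mm over 1 m² is 1 L, so volume = 29.464 × 101 = 2975.864 L = 2.976 m³.

2.976 cubic metres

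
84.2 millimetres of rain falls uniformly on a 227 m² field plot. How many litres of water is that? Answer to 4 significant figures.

19110 litres

1 mm over 1 m² is 1 L, so volume = 84.2 × 227 = 19113.4 L ≈ 19110 L.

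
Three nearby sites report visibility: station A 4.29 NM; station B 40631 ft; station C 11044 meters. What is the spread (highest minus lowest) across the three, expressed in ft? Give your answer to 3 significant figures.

station A: 4.29 nmi = 26066.54 ft.
station C: 11044 m = 36233.60 ft.
Spread: 40631.00 − 26066.54 = 14600 ft.

14600 ft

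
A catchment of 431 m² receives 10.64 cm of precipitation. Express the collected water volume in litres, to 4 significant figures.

45860 litres

Depth: 10.64 cm × 10 = 106.4 mm.
1 mm over 1 m² is 1 L, so volume = 106.4 × 431 = 45858.4 L ≈ 45860 L.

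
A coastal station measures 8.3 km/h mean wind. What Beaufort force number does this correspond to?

8.3 km/h = 2.3 m/s, which is Beaufort 2 (light breeze, 1.6–3.3 m/s).

Beaufort force 2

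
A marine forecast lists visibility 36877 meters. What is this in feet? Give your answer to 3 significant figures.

1 m = 3.28084 ft, so 36877 × 3.28084 = 121000 ft.

121000 ft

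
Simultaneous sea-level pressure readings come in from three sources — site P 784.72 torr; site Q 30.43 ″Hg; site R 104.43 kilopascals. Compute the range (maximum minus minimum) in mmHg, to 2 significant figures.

12 mmHg

site Q: 30.43 inHg = 772.92 mmHg.
site R: 104.43 kPa = 783.29 mmHg.
Spread: 784.72 − 772.92 = 12 mmHg.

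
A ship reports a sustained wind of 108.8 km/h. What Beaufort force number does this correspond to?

Beaufort force 11

108.8 km/h = 30.2 m/s, which is Beaufort 11 (violent storm, 28.5–32.6 m/s).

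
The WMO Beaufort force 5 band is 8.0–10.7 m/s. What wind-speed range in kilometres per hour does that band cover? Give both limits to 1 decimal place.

28.8 to 38.5 km/h

8.0–10.7 m/s × 3.6 = 28.8–38.5 km/h.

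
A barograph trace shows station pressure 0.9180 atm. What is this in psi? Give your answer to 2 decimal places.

13.49 psi

1 atm = 14.6959 psi, so 0.9180 × 14.6959 = 13.49 psi.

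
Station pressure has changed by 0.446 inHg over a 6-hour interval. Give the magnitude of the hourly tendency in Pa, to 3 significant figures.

0.446 inHg / 6 h × 3386.39 Pa/inHg = 252 Pa/h.

252 Pa per hour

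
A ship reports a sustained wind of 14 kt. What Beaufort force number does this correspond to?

14 kt lies in the Beaufort 4 band (moderate breeze, 11–16 kt).

Beaufort force 4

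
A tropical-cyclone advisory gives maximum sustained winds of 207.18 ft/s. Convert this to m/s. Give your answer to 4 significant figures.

1 ft/s = 0.3048 m/s, so 207.18 × 0.3048 = 63.15 m/s.

63.15 m/s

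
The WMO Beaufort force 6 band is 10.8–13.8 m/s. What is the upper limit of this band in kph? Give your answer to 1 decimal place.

49.7 km/h

10.8–13.8 m/s × 3.6 = 38.9–49.7 km/h.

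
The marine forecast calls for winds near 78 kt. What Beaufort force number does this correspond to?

Beaufort force 12

78 kt lies in the Beaufort 12 band (hurricane force, ≥64 kt).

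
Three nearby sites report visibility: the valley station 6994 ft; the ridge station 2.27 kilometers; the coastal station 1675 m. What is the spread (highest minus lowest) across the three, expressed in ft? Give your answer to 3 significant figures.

the ridge station: 2.27 km = 7447.51 ft.
the coastal station: 1675 m = 5495.41 ft.
Spread: 7447.51 − 5495.41 = 1950 ft.

1950 ft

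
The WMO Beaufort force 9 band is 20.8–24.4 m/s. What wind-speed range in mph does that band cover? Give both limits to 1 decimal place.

46.5 to 54.6 mph

20.8–24.4 m/s × 2.237 = 46.5–54.6 mph.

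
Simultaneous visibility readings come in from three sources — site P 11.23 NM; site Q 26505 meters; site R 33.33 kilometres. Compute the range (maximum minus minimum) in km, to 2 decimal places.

12.53 km

site P: 11.23 nmi = 20.7980 km.
site Q: 26505 m = 26.5050 km.
Spread: 33.3300 − 20.7980 = 12.53 km.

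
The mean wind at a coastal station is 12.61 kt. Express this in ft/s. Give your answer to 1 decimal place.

21.3 ft/s

1 kt = 1.68781 ft/s, so 12.61 × 1.68781 = 21.3 ft/s.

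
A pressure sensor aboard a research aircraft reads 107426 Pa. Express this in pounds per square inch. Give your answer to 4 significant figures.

1 Pa = 0.000145038 psi, so 107426 × 0.000145038 = 15.58 psi.

15.58 psi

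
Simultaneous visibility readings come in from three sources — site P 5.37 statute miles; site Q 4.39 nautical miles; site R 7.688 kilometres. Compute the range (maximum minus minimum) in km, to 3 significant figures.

site P: 5.37 SM = 8.64218 km.
site Q: 4.39 nmi = 8.13028 km.
Spread: 8.64218 − 7.68800 = 0.954 km.

0.954 km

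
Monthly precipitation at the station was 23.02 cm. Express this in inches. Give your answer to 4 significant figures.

1 cm = 0.393701 in, so 23.02 × 0.393701 = 9.063 in.

9.063 in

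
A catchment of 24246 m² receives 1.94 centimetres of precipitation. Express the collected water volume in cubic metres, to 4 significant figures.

470.4 cubic metres

Depth: 1.94 cm × 10 = 19.4 mm.
1 mm over 1 m² is 1 L, so volume = 19.4 × 24246 = 470372.4 L = 470.4 m³.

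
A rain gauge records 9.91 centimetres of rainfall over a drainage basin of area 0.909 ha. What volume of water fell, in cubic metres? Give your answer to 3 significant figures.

901 cubic metres

Depth: 9.91 cm × 10 = 99.1 mm.
Area: 0.909 ha = 9090 m².
1 mm over 1 m² is 1 L, so volume = 99.1 × 9090 = 900819 L = 901 m³.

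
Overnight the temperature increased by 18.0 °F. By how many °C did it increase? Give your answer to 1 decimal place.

10.0 °C

Converting a difference, only the 9/5 scale factor applies: Δ°C = 18.0 × 0.5556 = 10.0 °C.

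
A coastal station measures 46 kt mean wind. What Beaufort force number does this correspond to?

Beaufort force 9

46 kt lies in the Beaufort 9 band (strong gale, 41–47 kt).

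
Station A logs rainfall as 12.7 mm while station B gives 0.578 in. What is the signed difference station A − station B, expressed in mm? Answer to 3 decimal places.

station B: 0.578 in = 14.68120 mm.
Difference: 12.70000 − 14.68120 = -1.981 mm.

-1.981 mm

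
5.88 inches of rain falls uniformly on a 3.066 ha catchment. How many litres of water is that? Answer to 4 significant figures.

Depth: 5.88 in × 25.4 = 149.352 mm.
Area: 3.066 ha = 30660 m².
1 mm over 1 m² is 1 L, so volume = 149.352 × 30660 = 4579132.3 L ≈ 4579000 L.

4579000 litres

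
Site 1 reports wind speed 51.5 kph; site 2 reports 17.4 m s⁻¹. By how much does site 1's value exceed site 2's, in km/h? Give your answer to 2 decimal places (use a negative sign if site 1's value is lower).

-11.14 km/h

site 2: 17.4 m/s = 62.6400 km/h.
Difference: 51.5000 − 62.6400 = -11.14 km/h.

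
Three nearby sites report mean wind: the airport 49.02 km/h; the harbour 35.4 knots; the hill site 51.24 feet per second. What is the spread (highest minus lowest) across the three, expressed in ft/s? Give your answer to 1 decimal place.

the airport: 49.02 km/h = 44.674 ft/s.
the harbour: 35.4 kt = 59.748 ft/s.
Spread: 59.748 − 44.674 = 15.1 ft/s.

15.1 ft/s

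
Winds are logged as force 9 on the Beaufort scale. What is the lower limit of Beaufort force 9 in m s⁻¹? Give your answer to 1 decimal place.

20.8 m/s

Beaufort 9 (strong gale) spans 20.8–24.4 m/s.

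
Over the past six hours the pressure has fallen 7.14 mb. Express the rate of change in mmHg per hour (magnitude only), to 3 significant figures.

0.893 mmHg per hour

7.14 mb / 6 h × 0.750062 mmHg/mb = 0.893 mmHg/h.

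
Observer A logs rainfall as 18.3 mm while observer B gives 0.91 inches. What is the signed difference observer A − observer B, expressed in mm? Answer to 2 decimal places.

observer B: 0.91 in = 23.1140 mm.
Difference: 18.3000 − 23.1140 = -4.81 mm.

-4.81 mm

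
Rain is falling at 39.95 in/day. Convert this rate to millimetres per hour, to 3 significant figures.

42.3 mm/hour

39.95 in/day × 25.4 mm/in × 0.0416667 day/hour = 42.3 mm/hour.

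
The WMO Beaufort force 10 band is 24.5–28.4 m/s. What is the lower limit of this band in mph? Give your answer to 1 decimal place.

24.5–28.4 m/s × 2.237 = 54.8–63.5 mph.

54.8 mph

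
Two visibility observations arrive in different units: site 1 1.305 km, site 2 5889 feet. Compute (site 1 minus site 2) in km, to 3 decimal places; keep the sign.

-0.490 km

site 2: 5889 ft = 1.79497 km.
Difference: 1.30500 − 1.79497 = -0.490 km.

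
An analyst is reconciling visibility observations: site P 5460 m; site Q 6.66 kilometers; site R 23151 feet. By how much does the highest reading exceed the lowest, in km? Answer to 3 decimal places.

site P: 5460 m = 5.46000 km.
site R: 23151 ft = 7.05642 km.
Spread: 7.05642 − 5.46000 = 1.596 km.

1.596 km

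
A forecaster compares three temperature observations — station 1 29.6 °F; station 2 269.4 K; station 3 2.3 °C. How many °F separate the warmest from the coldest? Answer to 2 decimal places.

10.89 °F

station 1: 29.6 °F = -1.333 °C.
station 2: 269.4 K = -3.750 °C.
Spread: 2.300 − (-3.750) = 6.050 °C = 10.89 °F.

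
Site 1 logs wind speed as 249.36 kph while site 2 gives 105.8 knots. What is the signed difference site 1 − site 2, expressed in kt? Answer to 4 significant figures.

28.84 kt

site 1: 249.36 km/h = 134.6436 kt.
Difference: 134.6436 − 105.8000 = 28.84 kt.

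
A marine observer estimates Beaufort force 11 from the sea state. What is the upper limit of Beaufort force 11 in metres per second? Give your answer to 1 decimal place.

Beaufort 11 (violent storm) spans 28.5–32.6 m/s.

32.6 m/s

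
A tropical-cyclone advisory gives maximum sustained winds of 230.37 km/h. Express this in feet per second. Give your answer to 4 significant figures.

1 km/h = 0.911344 ft/s, so 230.37 × 0.911344 = 209.9 ft/s.

209.9 ft/s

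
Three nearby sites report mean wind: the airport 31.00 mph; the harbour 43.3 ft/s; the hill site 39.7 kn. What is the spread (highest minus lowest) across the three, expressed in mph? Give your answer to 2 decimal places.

the harbour: 43.3 ft/s = 29.5227 mph.
the hill site: 39.7 kt = 45.6859 mph.
Spread: 45.6859 − 29.5227 = 16.16 mph.

16.16 mph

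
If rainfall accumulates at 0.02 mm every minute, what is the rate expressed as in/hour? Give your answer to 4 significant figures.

0.04724 in/hour

0.02 mm/minute × 0.0393701 in/mm × 60 minute/hour = 0.04724 in/hour.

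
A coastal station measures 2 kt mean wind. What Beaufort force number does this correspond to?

2 kt lies in the Beaufort 1 band (light air, 1–3 kt).

Beaufort force 1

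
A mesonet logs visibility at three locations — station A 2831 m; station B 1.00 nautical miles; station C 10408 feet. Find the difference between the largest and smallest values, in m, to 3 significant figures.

station B: 1.00 nmi = 1852.00 m.
station C: 10408 ft = 3172.36 m.
Spread: 3172.36 − 1852.00 = 1320 m.

1320 m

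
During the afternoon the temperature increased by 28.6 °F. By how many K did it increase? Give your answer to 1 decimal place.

A change of 1 °C equals a change of 1.8 °F: ΔK = 28.6 × 0.5556 = 15.9 K.

15.9 K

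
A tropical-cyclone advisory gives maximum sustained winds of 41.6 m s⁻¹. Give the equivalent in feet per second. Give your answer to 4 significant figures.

1 m/s = 3.28084 ft/s, so 41.6 × 3.28084 = 136.5 ft/s.

136.5 ft/s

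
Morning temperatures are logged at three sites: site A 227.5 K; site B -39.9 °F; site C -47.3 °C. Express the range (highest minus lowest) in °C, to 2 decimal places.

7.36 °C

site A: 227.5 K = -45.650 °C.
site B: -39.9 °F = -39.944 °C.
Spread: (-39.944) − (-47.300) = 7.356 °C.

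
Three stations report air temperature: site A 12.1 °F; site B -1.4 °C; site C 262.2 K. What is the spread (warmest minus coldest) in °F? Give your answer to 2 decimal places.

17.38 °F

site A: 12.1 °F = -11.056 °C.
site C: 262.2 K = -10.950 °C.
Spread: (-1.400) − (-11.056) = 9.656 °C = 17.38 °F.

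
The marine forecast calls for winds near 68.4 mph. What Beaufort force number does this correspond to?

Beaufort force 11

68.4 mph = 30.6 m/s, which is Beaufort 11 (violent storm, 28.5–32.6 m/s).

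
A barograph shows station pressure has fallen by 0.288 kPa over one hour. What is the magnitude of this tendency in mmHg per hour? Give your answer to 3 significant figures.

0.288 kPa / 1 h × 7.50062 mmHg/kPa = 2.16 mmHg/h.

2.16 mmHg per hour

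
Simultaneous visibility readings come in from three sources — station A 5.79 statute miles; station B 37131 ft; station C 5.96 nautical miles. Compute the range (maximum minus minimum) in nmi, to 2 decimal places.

1.08 nmi

station A: 5.79 SM = 5.0314 nmi.
station B: 37131 ft = 6.1110 nmi.
Spread: 6.1110 − 5.0314 = 1.08 nmi.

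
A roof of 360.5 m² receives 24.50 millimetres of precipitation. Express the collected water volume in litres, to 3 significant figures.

8830 litres

1 mm over 1 m² is 1 L, so volume = 24.5 × 360.5 = 8832.25 L ≈ 8830 L.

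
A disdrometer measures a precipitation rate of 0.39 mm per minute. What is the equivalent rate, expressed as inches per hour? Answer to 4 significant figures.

0.9213 in/hour

0.39 mm/minute × 0.0393701 in/mm × 60 minute/hour = 0.9213 in/hour.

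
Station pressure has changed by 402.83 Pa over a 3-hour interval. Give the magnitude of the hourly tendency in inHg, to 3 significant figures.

402.83 Pa / 3 h × 0.0002953 inHg/Pa = 0.0397 inHg/h.

0.0397 inHg per hour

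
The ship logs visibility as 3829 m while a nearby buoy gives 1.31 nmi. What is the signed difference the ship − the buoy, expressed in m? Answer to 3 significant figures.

the buoy: 1.31 nmi = 2426.12 m.
Difference: 3829.00 − 2426.12 = 1400 m.

1400 m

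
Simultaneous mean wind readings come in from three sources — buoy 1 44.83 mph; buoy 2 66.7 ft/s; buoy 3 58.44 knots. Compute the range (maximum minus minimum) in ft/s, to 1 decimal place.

32.9 ft/s

buoy 1: 44.83 mph = 65.751 ft/s.
buoy 3: 58.44 kt = 98.636 ft/s.
Spread: 98.636 − 65.751 = 32.9 ft/s.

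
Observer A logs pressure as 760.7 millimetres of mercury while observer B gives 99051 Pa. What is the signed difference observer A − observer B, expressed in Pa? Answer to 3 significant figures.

observer A: 760.7 mmHg = 101418.34 Pa.
Difference: 101418.34 − 99051.00 = 2370 Pa.

2370 Pa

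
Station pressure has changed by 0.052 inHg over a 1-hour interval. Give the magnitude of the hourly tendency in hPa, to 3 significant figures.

0.052 inHg / 1 h × 33.8639 hPa/inHg = 1.76 hPa/h.

1.76 hPa per hour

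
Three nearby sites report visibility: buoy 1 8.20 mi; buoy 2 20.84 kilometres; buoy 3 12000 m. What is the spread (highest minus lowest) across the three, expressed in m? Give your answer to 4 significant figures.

8840 m

buoy 1: 8.20 SM = 13196.62 m.
buoy 2: 20.84 km = 20840.00 m.
Spread: 20840.00 − 12000.00 = 8840 m.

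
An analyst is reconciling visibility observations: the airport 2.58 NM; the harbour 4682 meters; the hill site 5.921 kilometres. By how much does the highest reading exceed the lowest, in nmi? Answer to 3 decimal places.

the harbour: 4682 m = 2.52808 nmi.
the hill site: 5.921 km = 3.19708 nmi.
Spread: 3.19708 − 2.52808 = 0.669 nmi.

0.669 nmi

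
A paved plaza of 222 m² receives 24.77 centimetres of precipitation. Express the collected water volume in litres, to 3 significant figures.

Depth: 24.77 cm × 10 = 247.7 mm.
1 mm over 1 m² is 1 L, so volume = 247.7 × 222 = 54989.4 L ≈ 55000 L.

55000 litres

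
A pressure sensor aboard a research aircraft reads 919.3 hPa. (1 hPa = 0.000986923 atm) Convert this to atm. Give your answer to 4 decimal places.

1 hPa = 0.000986923 atm, so 919.3 × 0.000986923 = 0.9073 atm.

0.9073 atm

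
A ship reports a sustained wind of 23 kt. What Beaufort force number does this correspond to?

Beaufort force 6

23 kt lies in the Beaufort 6 band (strong breeze, 22–27 kt).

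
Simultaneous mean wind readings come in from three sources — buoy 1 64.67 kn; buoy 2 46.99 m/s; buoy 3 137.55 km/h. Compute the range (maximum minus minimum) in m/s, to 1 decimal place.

13.7 m/s

buoy 1: 64.67 kt = 33.269 m/s.
buoy 3: 137.55 km/h = 38.208 m/s.
Spread: 46.990 − 33.269 = 13.7 m/s.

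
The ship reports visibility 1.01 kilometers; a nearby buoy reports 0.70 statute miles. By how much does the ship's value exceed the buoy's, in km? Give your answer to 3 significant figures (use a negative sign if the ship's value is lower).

-0.117 km

the buoy: 0.70 SM = 1.12654 km.
Difference: 1.01000 − 1.12654 = -0.117 km.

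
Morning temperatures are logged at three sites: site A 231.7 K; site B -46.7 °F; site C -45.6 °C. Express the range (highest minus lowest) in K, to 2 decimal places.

site A: 231.7 K = -41.450 °C.
site B: -46.7 °F = -43.722 °C.
Spread: (-41.450) − (-45.600) = 4.150 °C.

4.15 K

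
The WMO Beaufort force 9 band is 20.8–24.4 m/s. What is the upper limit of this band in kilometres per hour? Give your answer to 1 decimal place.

87.8 km/h

20.8–24.4 m/s × 3.6 = 74.9–87.8 km/h.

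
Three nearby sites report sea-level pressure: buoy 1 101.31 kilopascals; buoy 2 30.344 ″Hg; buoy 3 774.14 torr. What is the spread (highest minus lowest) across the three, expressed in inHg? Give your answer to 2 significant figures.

0.56 inHg

buoy 1: 101.31 kPa = 29.9168 inHg.
buoy 3: 774.14 mmHg = 30.4779 inHg.
Spread: 30.4779 − 29.9168 = 0.56 inHg.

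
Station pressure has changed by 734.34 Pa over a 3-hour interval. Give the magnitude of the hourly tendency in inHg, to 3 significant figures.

0.0723 inHg per hour

734.34 Pa / 3 h × 0.0002953 inHg/Pa = 0.0723 inHg/h.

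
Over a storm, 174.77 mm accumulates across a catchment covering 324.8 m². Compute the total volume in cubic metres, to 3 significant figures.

1 mm over 1 m² is 1 L, so volume = 174.77 × 324.8 = 56765.296 L = 56.8 m³.

56.8 cubic metres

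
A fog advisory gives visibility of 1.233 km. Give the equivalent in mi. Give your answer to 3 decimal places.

1 km = 0.621371 SM, so 1.233 × 0.621371 = 0.766 SM.

0.766 SM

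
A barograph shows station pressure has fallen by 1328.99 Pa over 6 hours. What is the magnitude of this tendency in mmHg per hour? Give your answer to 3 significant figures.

1328.99 Pa / 6 h × 0.00750062 mmHg/Pa = 1.66 mmHg/h.

1.66 mmHg per hour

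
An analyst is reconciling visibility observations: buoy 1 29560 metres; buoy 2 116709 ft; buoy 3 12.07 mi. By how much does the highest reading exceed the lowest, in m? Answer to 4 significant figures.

buoy 2: 116709 ft = 35572.90 m.
buoy 3: 12.07 SM = 19424.78 m.
Spread: 35572.90 − 19424.78 = 16150 m.

16150 m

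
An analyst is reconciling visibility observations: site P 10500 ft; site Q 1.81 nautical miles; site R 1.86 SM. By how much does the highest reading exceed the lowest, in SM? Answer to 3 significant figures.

site P: 10500 ft = 1.98864 SM.
site Q: 1.81 nmi = 2.08291 SM.
Spread: 2.08291 − 1.86000 = 0.223 SM.

0.223 SM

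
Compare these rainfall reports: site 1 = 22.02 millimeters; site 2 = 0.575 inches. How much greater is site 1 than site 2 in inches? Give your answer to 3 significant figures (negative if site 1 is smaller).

0.292 in

site 1: 22.02 mm = 0.86693 in.
Difference: 0.86693 − 0.57500 = 0.292 in.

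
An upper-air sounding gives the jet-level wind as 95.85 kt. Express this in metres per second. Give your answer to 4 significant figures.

49.31 m/s

1 kt = 0.514444 m/s, so 95.85 × 0.514444 = 49.31 m/s.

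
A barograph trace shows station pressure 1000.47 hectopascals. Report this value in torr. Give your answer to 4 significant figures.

750.4 mmHg

1 hPa = 0.750062 mmHg, so 1000.47 × 0.750062 = 750.4 mmHg.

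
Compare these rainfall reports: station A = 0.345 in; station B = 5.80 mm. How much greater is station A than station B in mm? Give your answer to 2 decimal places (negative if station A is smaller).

station A: 0.345 in = 8.7630 mm.
Difference: 8.7630 − 5.8000 = 2.96 mm.

2.96 mm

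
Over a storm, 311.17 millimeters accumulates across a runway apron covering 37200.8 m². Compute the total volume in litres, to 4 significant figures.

11580000 litres

1 mm over 1 m² is 1 L, so volume = 311.17 × 37200.8 = 11575773 L ≈ 11580000 L.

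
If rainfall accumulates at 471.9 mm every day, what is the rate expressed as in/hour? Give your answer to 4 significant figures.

0.7741 in/hour

471.9 mm/day × 0.0393701 in/mm × 0.0416667 day/hour = 0.7741 in/hour.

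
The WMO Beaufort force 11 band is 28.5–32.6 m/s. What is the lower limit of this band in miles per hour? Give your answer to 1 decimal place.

63.8 mph

28.5–32.6 m/s × 2.237 = 63.8–72.9 mph.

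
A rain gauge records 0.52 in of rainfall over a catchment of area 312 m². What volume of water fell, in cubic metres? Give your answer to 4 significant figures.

Depth: 0.52 in × 25.4 = 13.208 mm.
1 mm over 1 m² is 1 L, so volume = 13.208 × 312 = 4120.896 L = 4.121 m³.

4.121 cubic metres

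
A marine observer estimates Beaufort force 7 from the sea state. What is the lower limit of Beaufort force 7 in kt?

28 kt

Beaufort 7 (near gale) spans 28–33 knots.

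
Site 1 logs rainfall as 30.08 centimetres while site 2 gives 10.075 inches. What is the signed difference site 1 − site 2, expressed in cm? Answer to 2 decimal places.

4.49 cm

site 2: 10.075 in = 25.5905 cm.
Difference: 30.0800 − 25.5905 = 4.49 cm.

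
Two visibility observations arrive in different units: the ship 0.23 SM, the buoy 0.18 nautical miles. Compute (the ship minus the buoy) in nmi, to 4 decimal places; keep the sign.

the ship: 0.23 SM = 0.199865 nmi.
Difference: 0.199865 − 0.180000 = 0.0199 nmi.

0.0199 nmi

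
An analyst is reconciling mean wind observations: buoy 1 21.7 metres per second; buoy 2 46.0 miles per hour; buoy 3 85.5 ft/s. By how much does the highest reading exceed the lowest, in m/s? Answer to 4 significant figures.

buoy 2: 46.0 mph = 20.56384 m/s.
buoy 3: 85.5 ft/s = 26.06040 m/s.
Spread: 26.06040 − 20.56384 = 5.497 m/s.

5.497 m/s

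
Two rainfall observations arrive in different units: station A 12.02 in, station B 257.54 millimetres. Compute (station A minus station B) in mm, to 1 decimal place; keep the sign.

station A: 12.02 in = 305.308 mm.
Difference: 305.308 − 257.540 = 47.8 mm.

47.8 mm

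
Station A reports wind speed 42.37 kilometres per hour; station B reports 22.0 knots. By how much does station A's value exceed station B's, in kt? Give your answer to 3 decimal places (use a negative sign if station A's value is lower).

0.878 kt

station A: 42.37 km/h = 22.87797 kt.
Difference: 22.87797 − 22.00000 = 0.878 kt.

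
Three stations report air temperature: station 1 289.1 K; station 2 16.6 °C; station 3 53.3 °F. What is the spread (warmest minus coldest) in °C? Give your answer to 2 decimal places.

station 1: 289.1 K = 15.950 °C.
station 3: 53.3 °F = 11.833 °C.
Spread: 16.600 − 11.833 = 4.767 °C.

4.77 °C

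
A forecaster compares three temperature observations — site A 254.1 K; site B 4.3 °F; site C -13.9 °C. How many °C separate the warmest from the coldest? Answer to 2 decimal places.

site A: 254.1 K = -19.050 °C.
site B: 4.3 °F = -15.389 °C.
Spread: (-13.900) − (-19.050) = 5.150 °C.

5.15 °C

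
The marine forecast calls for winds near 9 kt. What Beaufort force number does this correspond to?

9 kt lies in the Beaufort 3 band (gentle breeze, 7–10 kt).

Beaufort force 3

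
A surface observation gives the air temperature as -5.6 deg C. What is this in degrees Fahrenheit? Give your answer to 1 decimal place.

°F = °C × 9/5 + 32 = -5.6 × 1.8 + 32 = 21.9 °F.

21.9 °F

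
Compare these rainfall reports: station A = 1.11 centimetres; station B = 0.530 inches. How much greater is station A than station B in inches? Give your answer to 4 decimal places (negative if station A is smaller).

-0.0930 in

station A: 1.11 cm = 0.437008 in.
Difference: 0.437008 − 0.530000 = -0.0930 in.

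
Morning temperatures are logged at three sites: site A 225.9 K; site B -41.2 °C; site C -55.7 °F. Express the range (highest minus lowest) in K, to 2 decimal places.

site A: 225.9 K = -47.250 °C.
site C: -55.7 °F = -48.722 °C.
Spread: (-41.200) − (-48.722) = 7.522 °C.

7.52 K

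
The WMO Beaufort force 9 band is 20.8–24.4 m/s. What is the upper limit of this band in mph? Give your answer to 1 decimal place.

20.8–24.4 m/s × 2.237 = 46.5–54.6 mph.

54.6 mph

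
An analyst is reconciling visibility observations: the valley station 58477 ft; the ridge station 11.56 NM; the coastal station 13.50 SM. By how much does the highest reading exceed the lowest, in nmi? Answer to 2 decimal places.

the valley station: 58477 ft = 9.6241 nmi.
the coastal station: 13.50 SM = 11.7312 nmi.
Spread: 11.7312 − 9.6241 = 2.11 nmi.

2.11 nmi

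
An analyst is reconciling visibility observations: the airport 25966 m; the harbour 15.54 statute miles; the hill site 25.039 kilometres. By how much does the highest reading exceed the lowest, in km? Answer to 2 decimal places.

0.96 km

the airport: 25966 m = 25.9660 km.
the harbour: 15.54 SM = 25.0092 km.
Spread: 25.9660 − 25.0092 = 0.96 km.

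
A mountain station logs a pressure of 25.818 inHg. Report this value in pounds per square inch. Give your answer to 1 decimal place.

12.7 psi

1 inHg = 0.491154 psi, so 25.818 × 0.491154 = 12.7 psi.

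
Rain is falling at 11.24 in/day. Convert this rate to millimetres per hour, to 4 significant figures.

11.24 in/day × 25.4 mm/in × 0.0416667 day/hour = 11.90 mm/hour.

11.90 mm/hour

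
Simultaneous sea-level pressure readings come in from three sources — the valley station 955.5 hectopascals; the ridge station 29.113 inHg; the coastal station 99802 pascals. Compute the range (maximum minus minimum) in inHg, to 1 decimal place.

the valley station: 955.5 hPa = 28.216 inHg.
the coastal station: 99802 Pa = 29.472 inHg.
Spread: 29.472 − 28.216 = 1.3 inHg.

1.3 inHg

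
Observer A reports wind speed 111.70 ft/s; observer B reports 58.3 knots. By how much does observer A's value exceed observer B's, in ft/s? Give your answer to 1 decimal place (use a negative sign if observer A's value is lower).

observer B: 58.3 kt = 98.399 ft/s.
Difference: 111.700 − 98.399 = 13.3 ft/s.

13.3 ft/s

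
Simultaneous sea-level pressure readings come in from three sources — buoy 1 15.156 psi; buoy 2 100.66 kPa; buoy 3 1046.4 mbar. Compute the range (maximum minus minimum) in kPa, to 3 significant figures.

3.98 kPa

buoy 1: 15.156 psi = 104.4969 kPa.
buoy 3: 1046.4 mb = 104.6400 kPa.
Spread: 104.6400 − 100.6600 = 3.98 kPa.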